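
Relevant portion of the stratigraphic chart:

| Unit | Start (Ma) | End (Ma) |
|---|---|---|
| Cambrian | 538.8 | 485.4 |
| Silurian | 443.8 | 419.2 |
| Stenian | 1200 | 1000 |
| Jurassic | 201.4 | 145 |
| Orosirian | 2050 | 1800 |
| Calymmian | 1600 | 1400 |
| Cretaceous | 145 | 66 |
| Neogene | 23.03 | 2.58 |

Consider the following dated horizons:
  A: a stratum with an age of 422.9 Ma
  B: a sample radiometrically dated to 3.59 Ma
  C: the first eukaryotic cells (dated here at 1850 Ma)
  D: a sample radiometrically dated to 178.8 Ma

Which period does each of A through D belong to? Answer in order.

A: 422.9 Ma lies in 443.8–419.2 Ma, so Silurian.
B: 3.59 Ma lies in 23.03–2.58 Ma, so Neogene.
C: 1850 Ma lies in 2050–1800 Ma, so Orosirian.
D: 178.8 Ma lies in 201.4–145 Ma, so Jurassic.

A — Silurian; B — Neogene; C — Orosirian; D — Jurassic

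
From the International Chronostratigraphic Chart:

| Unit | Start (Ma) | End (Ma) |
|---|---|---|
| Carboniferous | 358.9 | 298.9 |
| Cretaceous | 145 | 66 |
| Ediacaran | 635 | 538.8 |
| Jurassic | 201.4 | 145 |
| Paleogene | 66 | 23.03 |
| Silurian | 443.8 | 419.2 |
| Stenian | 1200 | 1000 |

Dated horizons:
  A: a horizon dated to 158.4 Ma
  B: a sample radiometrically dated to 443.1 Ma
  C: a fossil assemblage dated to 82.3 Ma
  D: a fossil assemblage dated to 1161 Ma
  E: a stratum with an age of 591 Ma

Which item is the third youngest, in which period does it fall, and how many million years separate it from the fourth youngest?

Smaller Ma means younger, so youngest first: C 82.3 < A 158.4 < B 443.1 < E 591 < D 1161.
Counting 3 along gives B (443.1 Ma); the excerpt puts that inside the Silurian, 443.8–419.2 Ma.
Next in line is E (591 Ma), and 591 − 443.1 = 147.9 Myr.

B, in the Silurian; 147.9 million years to E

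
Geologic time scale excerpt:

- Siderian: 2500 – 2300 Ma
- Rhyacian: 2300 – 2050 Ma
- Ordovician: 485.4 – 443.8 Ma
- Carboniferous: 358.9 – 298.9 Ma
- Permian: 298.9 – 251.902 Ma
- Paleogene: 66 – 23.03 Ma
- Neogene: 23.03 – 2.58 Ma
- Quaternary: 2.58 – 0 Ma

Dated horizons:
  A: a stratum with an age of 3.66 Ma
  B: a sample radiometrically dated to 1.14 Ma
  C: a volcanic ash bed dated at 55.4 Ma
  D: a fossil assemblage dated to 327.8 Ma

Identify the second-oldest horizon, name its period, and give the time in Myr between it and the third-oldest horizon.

Sorted oldest-first by Ma: D (327.8), C (55.4), A (3.66), B (1.14).
The second oldest is C at 55.4 Ma, which lies in 66–23.03 Ma: the Paleogene.
The third oldest is A at 3.66 Ma; separation = |55.4 − 3.66| = 51.74 Myr.

C, in the Paleogene; 51.74 million years to A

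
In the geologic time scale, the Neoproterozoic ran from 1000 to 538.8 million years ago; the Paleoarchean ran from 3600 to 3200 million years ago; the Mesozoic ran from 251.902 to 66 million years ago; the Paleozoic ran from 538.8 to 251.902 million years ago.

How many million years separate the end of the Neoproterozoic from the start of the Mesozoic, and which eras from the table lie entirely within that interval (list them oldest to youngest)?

286.898 million years; Paleozoic

The Neoproterozoic closes at 538.8 Ma and the Mesozoic opens at 251.902 Ma, so the interval is 538.8 − 251.902 = 286.898 Myr.
An era fits inside if it starts at or after 538.8 Ma and ends at or before 251.902 Ma; oldest first that gives Paleozoic.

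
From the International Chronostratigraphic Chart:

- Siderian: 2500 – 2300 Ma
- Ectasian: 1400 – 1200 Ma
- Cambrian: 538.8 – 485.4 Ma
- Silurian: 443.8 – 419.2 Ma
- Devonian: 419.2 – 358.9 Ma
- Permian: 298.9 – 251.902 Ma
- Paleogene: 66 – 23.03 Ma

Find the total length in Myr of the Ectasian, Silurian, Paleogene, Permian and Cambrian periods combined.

Duration is start − end for each: (1400 − 1200) + (443.8 − 419.2) + (66 − 23.03) + (298.9 − 251.902) + (538.8 − 485.4).
That is 200 + 24.6 + 42.97 + 46.998 + 53.4, which totals 367.968 million years.

367.968 million years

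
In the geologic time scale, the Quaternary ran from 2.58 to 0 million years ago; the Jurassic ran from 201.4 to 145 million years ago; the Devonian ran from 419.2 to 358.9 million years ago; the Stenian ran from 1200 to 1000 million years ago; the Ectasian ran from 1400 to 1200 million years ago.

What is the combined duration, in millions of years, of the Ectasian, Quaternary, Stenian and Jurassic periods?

Each duration: Ectasian = 200; Quaternary = 2.58; Stenian = 200; Jurassic = 56.4.
Sum: 200 + 2.58 + 200 + 56.4 = 458.98 Myr.

458.98 million years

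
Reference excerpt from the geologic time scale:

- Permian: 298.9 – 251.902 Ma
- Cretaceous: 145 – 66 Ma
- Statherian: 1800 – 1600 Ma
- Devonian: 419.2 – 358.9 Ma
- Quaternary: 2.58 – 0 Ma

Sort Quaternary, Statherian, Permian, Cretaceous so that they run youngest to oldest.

Quaternary, then Cretaceous, then Permian, then Statherian

The oldest of these is Statherian (starts 1800 Ma) and the youngest is Quaternary (ends 0 Ma).
In between, by decreasing start age: Permian (298.9), Cretaceous (145).
Listing youngest first means reversing that sequence.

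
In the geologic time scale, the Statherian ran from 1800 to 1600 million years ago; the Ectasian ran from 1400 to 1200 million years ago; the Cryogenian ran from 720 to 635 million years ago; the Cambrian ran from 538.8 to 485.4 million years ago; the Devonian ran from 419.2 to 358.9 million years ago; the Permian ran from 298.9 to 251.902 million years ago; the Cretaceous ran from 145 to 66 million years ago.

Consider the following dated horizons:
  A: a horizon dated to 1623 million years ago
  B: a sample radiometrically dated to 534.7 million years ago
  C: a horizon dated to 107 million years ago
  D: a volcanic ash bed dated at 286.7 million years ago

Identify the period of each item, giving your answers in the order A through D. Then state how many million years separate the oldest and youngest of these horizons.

A: 1623 Ma lies in 1800–1600 Ma, so Statherian.
B: 534.7 Ma lies in 538.8–485.4 Ma, so Cambrian.
C: 107 Ma lies in 145–66 Ma, so Cretaceous.
D: 286.7 Ma lies in 298.9–251.902 Ma, so Permian.
Oldest = 1623 Ma, youngest = 107 Ma → span 1516 Myr.

A — Statherian; B — Cambrian; C — Cretaceous; D — Permian; span 1516 million years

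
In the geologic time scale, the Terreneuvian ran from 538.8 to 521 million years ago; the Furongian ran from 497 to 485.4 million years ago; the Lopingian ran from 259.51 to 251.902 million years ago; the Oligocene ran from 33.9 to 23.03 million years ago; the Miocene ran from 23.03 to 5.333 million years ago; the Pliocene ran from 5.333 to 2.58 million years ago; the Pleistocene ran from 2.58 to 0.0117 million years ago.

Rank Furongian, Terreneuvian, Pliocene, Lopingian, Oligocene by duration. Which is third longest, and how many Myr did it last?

Start − end for each: Furongian 497 − 485.4 = 11.6; Terreneuvian 538.8 − 521 = 17.8; Pliocene 5.333 − 2.58 = 2.753; Lopingian 259.51 − 251.902 = 7.608; Oligocene 33.9 − 23.03 = 10.87.
Ranking these from longest: Terreneuvian > Furongian > Oligocene > Lopingian > Pliocene.
Position 3 in that ranking is Oligocene, which lasted 10.87 Myr.

Oligocene, 10.87 million years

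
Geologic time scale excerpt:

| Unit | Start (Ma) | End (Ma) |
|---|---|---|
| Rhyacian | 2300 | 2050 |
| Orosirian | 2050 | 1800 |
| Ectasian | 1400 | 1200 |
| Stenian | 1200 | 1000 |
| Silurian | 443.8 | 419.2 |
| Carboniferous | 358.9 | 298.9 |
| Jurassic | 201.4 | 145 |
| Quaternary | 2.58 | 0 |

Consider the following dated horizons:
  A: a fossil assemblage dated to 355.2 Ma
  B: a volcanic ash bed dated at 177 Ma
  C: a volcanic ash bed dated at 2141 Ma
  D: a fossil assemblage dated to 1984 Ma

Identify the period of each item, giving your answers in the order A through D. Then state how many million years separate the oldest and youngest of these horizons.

A — Carboniferous; B — Jurassic; C — Rhyacian; D — Orosirian; span 1964 million years

A: 355.2 Ma lies in 358.9–298.9 Ma, so Carboniferous.
B: 177 Ma lies in 201.4–145 Ma, so Jurassic.
C: 2141 Ma lies in 2300–2050 Ma, so Rhyacian.
D: 1984 Ma lies in 2050–1800 Ma, so Orosirian.
Oldest = 2141 Ma, youngest = 177 Ma → span 1964 Myr.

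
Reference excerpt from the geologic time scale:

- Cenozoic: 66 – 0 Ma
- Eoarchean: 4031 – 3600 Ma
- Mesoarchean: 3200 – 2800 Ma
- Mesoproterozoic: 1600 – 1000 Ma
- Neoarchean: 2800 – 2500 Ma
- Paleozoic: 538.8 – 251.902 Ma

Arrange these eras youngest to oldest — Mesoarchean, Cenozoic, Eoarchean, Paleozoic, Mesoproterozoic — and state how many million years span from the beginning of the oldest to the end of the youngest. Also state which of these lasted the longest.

Start ages (Ma): Eoarchean 4031, Mesoarchean 3200, Mesoproterozoic 1600, Paleozoic 538.8, Cenozoic 66.
Ordered youngest to oldest: Cenozoic, Paleozoic, Mesoproterozoic, Mesoarchean, Eoarchean.
Span = 4031 − 0 = 4031 Myr.
Durations: Paleozoic 286.898, Mesoarchean 400, Mesoproterozoic 600, Eoarchean 431, Cenozoic 66 → longest is Mesoproterozoic (600 Myr).

Cenozoic, Paleozoic, Mesoproterozoic, Mesoarchean, Eoarchean; total span 4031 Myr; longest is Mesoproterozoic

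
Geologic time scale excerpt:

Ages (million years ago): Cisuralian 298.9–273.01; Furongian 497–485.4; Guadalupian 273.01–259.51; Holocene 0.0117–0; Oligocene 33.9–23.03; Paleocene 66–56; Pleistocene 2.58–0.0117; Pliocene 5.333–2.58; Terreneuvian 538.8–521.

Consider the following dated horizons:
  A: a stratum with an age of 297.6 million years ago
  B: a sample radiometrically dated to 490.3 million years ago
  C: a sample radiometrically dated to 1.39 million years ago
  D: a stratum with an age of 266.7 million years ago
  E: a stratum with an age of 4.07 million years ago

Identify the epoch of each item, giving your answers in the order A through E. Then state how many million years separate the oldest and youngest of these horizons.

Match each age against the start–end ranges in the excerpt: A = 297.6 Ma → Cisuralian (298.9–273.01); B = 490.3 Ma → Furongian (497–485.4); C = 1.39 Ma → Pleistocene (2.58–0.0117); D = 266.7 Ma → Guadalupian (273.01–259.51); E = 4.07 Ma → Pliocene (5.333–2.58).
The largest age is 490.3 Ma and the smallest is 1.39 Ma; their difference is 488.91 Myr.

A — Cisuralian; B — Furongian; C — Pleistocene; D — Guadalupian; E — Pliocene; span 488.91 million years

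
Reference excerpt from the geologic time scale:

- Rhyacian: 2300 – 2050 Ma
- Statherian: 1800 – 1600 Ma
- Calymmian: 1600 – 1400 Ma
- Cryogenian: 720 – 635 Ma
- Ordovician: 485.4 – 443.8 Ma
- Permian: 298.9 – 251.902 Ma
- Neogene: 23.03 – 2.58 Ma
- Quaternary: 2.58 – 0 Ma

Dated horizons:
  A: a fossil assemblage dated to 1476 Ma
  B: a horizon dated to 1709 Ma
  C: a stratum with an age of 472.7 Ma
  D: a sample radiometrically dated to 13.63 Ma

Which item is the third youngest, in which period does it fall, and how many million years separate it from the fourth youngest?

A, in the Calymmian; 233 million years to B

Sorted youngest-first by Ma: D (13.63), C (472.7), A (1476), B (1709).
The third youngest is A at 1476 Ma, which lies in 1600–1400 Ma: the Calymmian.
The fourth youngest is B at 1709 Ma; separation = |1476 − 1709| = 233 Myr.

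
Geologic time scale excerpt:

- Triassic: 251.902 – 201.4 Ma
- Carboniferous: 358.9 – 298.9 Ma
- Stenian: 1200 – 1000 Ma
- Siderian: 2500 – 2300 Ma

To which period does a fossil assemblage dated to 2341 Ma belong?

2341 Ma lies between 2500 and 2300 Ma, so it falls in the Siderian.

Siderian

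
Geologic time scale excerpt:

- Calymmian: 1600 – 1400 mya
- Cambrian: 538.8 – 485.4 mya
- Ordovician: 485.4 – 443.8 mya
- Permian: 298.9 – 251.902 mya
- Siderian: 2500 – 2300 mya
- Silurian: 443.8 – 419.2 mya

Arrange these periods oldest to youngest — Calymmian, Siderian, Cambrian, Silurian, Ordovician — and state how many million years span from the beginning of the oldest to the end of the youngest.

Siderian → Calymmian → Cambrian → Ordovician → Silurian; total span 2080.8 Myr

Start ages (Ma): Siderian 2500, Calymmian 1600, Cambrian 538.8, Ordovician 485.4, Silurian 443.8.
Ordered oldest to youngest: Siderian, Calymmian, Cambrian, Ordovician, Silurian.
Span = 2500 − 419.2 = 2080.8 Myr.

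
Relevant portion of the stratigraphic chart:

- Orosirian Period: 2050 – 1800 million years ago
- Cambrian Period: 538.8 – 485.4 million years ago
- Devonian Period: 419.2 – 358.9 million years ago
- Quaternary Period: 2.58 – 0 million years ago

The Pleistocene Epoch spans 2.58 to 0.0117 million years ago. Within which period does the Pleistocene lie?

The Pleistocene (2.58–0.0117 Ma) lies entirely within 2.58–0 Ma, the Quaternary Period.

Quaternary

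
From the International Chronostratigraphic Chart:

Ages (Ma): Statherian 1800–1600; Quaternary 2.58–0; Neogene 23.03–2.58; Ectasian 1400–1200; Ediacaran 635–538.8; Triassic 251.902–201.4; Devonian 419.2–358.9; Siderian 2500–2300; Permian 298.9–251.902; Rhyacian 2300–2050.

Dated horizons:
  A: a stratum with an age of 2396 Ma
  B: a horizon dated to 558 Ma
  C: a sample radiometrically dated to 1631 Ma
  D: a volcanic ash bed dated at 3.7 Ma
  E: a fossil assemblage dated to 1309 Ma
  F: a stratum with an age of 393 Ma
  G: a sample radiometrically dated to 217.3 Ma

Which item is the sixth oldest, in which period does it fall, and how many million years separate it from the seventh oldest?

G, in the Triassic; 213.6 million years to D

Sorted oldest-first by Ma: A (2396), C (1631), E (1309), B (558), F (393), G (217.3), D (3.7).
The sixth oldest is G at 217.3 Ma, which lies in 251.902–201.4 Ma: the Triassic.
The seventh oldest is D at 3.7 Ma; separation = |217.3 − 3.7| = 213.6 Myr.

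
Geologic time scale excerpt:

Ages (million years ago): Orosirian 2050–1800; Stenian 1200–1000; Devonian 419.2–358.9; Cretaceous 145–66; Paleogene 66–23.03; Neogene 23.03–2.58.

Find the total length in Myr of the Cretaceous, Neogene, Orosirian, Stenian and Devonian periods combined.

609.75 million years

Duration is start − end for each: (145 − 66) + (23.03 − 2.58) + (2050 − 1800) + (1200 − 1000) + (419.2 − 358.9).
That is 79 + 20.45 + 250 + 200 + 60.3, which totals 609.75 million years.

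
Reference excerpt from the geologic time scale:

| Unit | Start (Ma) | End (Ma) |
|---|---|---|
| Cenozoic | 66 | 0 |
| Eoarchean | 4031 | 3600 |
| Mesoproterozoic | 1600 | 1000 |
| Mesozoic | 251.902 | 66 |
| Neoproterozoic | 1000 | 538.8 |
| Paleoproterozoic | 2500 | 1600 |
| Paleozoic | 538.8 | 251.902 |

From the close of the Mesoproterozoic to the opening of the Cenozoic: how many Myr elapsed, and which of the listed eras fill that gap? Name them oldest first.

934 million years; Neoproterozoic, Paleozoic, Mesozoic

End of Mesoproterozoic = 1000 Ma; start of Cenozoic = 66 Ma.
Gap = 1000 − 66 = 934 Myr.
Eras wholly inside 1000–66 Ma: Neoproterozoic (1000–538.8), Paleozoic (538.8–251.902), Mesozoic (251.902–66).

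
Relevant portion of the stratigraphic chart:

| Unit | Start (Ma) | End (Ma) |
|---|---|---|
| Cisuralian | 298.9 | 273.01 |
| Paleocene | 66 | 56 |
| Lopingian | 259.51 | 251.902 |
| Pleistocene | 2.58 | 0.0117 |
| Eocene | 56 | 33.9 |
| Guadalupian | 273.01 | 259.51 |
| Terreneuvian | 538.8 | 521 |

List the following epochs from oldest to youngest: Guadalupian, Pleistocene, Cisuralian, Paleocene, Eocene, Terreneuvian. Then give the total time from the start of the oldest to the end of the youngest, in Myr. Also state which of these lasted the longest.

Start ages (Ma): Terreneuvian 538.8, Cisuralian 298.9, Guadalupian 273.01, Paleocene 66, Eocene 56, Pleistocene 2.58.
Ordered oldest to youngest: Terreneuvian, Cisuralian, Guadalupian, Paleocene, Eocene, Pleistocene.
Span = 538.8 − 0.0117 = 538.7883 Myr.
Durations: Cisuralian 25.89, Pleistocene 2.5683, Paleocene 10, Terreneuvian 17.8, Guadalupian 13.5, Eocene 22.1 → longest is Cisuralian (25.89 Myr).

Terreneuvian, Cisuralian, Guadalupian, Paleocene, Eocene, Pleistocene; total span 538.7883 Myr; longest is Cisuralian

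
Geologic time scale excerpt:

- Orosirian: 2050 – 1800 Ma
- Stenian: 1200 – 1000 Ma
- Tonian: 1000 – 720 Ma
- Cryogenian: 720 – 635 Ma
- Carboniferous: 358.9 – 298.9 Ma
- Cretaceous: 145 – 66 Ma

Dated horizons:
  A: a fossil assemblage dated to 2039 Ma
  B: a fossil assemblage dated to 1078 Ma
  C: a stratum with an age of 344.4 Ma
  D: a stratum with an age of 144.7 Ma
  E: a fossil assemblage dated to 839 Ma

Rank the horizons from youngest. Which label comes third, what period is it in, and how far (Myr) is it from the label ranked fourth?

E, in the Tonian; 239 million years to B

Sorted youngest-first by Ma: D (144.7), C (344.4), E (839), B (1078), A (2039).
The third youngest is E at 839 Ma, which lies in 1000–720 Ma: the Tonian.
The fourth youngest is B at 1078 Ma; separation = |839 − 1078| = 239 Myr.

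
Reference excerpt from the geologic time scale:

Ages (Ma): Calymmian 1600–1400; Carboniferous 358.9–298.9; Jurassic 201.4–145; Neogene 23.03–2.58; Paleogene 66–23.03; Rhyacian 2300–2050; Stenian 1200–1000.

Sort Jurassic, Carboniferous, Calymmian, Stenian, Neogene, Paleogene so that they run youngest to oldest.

Read off each span (Ma): Jurassic 201.4–145; Carboniferous 358.9–298.9; Calymmian 1600–1400; Stenian 1200–1000; Neogene 23.03–2.58; Paleogene 66–23.03.
Larger Ma is older, so oldest→youngest is Calymmian, Stenian, Carboniferous, Jurassic, Paleogene, Neogene; reverse it for youngest→oldest.

Neogene, then Paleogene, then Jurassic, then Carboniferous, then Stenian, then Calymmian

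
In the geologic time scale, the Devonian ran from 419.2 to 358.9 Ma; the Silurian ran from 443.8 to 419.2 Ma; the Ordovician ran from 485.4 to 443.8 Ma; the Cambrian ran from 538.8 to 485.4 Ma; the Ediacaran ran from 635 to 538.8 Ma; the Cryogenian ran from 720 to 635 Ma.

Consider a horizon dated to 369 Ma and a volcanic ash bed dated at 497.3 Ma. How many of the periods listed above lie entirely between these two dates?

The older date is 497.3 Ma and the younger is 369 Ma.
Periods with start < 497.3 and end > 369 Ma: Ordovician (485.4–443.8), Silurian (443.8–419.2).
That is 2 complete periods.

2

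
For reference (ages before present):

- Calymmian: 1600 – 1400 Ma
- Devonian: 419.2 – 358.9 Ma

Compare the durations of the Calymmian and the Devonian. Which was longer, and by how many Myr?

Calymmian: 1600 − 1400 = 200 Myr.
Devonian: 419.2 − 358.9 = 60.3 Myr.
Difference: 200 − 60.3 = 139.7 Myr, so the Calymmian was longer.

Calymmian, by 139.7 million years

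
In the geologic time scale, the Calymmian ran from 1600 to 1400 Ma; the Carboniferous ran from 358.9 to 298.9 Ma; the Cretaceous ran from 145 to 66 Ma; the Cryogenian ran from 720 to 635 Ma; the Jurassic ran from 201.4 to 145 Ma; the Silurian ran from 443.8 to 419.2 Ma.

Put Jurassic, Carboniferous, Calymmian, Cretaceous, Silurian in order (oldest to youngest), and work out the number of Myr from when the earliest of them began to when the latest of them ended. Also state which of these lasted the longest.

Start ages (Ma): Calymmian 1600, Silurian 443.8, Carboniferous 358.9, Jurassic 201.4, Cretaceous 145.
Ordered oldest to youngest: Calymmian, Silurian, Carboniferous, Jurassic, Cretaceous.
Span = 1600 − 66 = 1534 Myr.
Durations: Silurian 24.6, Calymmian 200, Cretaceous 79, Jurassic 56.4, Carboniferous 60 → longest is Calymmian (200 Myr).

Calymmian → Silurian → Carboniferous → Jurassic → Cretaceous; total span 1534 Myr; longest is Calymmian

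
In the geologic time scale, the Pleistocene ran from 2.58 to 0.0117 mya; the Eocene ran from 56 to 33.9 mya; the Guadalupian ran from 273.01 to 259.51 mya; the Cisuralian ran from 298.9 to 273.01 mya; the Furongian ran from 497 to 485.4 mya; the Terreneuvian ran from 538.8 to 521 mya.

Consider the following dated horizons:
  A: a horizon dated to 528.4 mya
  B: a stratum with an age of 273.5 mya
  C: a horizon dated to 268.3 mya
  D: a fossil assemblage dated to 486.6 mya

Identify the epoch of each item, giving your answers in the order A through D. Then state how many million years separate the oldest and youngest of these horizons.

Match each age against the start–end ranges in the excerpt: A = 528.4 Ma → Terreneuvian (538.8–521); B = 273.5 Ma → Cisuralian (298.9–273.01); C = 268.3 Ma → Guadalupian (273.01–259.51); D = 486.6 Ma → Furongian (497–485.4).
The largest age is 528.4 Ma and the smallest is 268.3 Ma; their difference is 260.1 Myr.

A — Terreneuvian; B — Cisuralian; C — Guadalupian; D — Furongian; span 260.1 million years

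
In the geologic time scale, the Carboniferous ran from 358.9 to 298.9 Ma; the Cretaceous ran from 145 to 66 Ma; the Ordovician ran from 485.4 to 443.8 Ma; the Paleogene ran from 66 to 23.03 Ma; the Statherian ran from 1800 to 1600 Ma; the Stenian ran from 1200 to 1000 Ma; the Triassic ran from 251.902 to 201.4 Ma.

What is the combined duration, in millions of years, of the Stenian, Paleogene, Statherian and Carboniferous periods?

502.97 million years

Each duration: Stenian = 200; Paleogene = 42.97; Statherian = 200; Carboniferous = 60.
Sum: 200 + 42.97 + 200 + 60 = 502.97 Myr.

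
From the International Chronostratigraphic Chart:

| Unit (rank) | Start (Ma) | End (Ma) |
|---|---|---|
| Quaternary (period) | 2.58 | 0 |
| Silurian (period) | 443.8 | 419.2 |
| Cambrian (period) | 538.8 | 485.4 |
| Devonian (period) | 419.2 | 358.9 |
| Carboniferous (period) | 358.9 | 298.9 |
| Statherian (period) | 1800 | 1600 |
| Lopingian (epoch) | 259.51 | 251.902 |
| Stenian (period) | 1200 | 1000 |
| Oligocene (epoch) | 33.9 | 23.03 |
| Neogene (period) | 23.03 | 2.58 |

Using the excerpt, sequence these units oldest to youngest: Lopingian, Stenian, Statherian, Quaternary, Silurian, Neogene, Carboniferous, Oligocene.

Sorting by start age (descending Ma, since larger Ma = older): Statherian start 1800, Stenian start 1200, Silurian start 443.8, Carboniferous start 358.9, Lopingian start 259.51, Oligocene start 33.9, Neogene start 23.03, Quaternary start 2.58.

Statherian, then Stenian, then Silurian, then Carboniferous, then Lopingian, then Oligocene, then Neogene, then Quaternary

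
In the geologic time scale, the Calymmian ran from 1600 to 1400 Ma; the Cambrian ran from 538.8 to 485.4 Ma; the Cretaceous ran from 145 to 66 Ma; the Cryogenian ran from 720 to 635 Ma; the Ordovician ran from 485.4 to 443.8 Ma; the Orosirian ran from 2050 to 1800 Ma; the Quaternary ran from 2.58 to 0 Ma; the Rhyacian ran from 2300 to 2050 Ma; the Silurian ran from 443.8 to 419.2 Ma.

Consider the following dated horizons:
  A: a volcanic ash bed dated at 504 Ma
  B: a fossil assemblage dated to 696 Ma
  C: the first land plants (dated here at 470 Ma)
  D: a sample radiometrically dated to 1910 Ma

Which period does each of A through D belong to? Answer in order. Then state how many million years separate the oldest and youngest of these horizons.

A: 504 Ma lies in 538.8–485.4 Ma, so Cambrian.
B: 696 Ma lies in 720–635 Ma, so Cryogenian.
C: 470 Ma lies in 485.4–443.8 Ma, so Ordovician.
D: 1910 Ma lies in 2050–1800 Ma, so Orosirian.
Oldest = 1910 Ma, youngest = 470 Ma → span 1440 Myr.

A — Cambrian; B — Cryogenian; C — Ordovician; D — Orosirian; span 1440 million years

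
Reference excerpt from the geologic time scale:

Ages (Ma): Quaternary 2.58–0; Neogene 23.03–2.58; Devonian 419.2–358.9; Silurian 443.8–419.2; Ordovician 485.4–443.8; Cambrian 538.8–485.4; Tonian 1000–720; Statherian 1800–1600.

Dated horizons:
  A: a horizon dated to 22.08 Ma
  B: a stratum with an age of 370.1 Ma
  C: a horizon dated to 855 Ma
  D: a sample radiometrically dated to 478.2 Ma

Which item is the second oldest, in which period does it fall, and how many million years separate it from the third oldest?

D, in the Ordovician; 108.1 million years to B

Larger Ma means older, so oldest first: C 855 > D 478.2 > B 370.1 > A 22.08.
Counting 2 along gives D (478.2 Ma); the excerpt puts that inside the Ordovician, 485.4–443.8 Ma.
Next in line is B (370.1 Ma), and 478.2 − 370.1 = 108.1 Myr.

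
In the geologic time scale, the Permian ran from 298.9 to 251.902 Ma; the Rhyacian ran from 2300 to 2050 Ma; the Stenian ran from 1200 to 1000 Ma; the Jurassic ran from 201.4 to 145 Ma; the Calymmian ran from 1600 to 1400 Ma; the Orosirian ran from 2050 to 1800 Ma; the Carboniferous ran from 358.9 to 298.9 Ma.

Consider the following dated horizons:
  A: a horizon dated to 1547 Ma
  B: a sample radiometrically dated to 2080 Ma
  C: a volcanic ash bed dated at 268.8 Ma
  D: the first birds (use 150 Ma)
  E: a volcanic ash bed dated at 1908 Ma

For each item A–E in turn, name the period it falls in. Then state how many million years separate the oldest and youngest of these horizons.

Match each age against the start–end ranges in the excerpt: A = 1547 Ma → Calymmian (1600–1400); B = 2080 Ma → Rhyacian (2300–2050); C = 268.8 Ma → Permian (298.9–251.902); D = 150 Ma → Jurassic (201.4–145); E = 1908 Ma → Orosirian (2050–1800).
The largest age is 2080 Ma and the smallest is 150 Ma; their difference is 1930 Myr.

A — Calymmian; B — Rhyacian; C — Permian; D — Jurassic; E — Orosirian; span 1930 million years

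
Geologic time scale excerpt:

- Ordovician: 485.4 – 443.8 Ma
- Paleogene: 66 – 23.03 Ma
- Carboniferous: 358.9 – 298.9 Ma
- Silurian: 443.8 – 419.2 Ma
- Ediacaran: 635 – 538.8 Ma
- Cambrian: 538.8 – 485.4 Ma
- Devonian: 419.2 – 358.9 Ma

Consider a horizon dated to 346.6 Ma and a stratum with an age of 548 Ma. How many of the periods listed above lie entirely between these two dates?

The older date is 548 Ma and the younger is 346.6 Ma.
Periods with start < 548 and end > 346.6 Ma: Cambrian (538.8–485.4), Ordovician (485.4–443.8), Silurian (443.8–419.2), Devonian (419.2–358.9).
That is 4 complete periods.

4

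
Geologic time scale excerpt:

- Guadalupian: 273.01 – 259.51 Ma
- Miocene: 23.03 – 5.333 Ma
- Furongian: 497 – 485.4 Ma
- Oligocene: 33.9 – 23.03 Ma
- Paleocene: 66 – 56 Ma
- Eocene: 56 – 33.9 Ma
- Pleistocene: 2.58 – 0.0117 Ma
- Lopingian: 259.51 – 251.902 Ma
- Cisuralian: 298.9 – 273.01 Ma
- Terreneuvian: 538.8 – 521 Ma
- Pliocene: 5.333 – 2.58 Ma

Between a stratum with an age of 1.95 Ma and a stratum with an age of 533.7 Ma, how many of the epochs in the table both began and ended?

9

533.7 Ma sits inside the Terreneuvian (538.8–521) and 1.95 Ma inside the Pleistocene (2.58–0.0117); neither of those is wholly between the two dates.
The listed epochs lying completely between them are Furongian, Cisuralian, Guadalupian, Lopingian, Paleocene, Eocene, Oligocene, Miocene, Pliocene — 9 in all.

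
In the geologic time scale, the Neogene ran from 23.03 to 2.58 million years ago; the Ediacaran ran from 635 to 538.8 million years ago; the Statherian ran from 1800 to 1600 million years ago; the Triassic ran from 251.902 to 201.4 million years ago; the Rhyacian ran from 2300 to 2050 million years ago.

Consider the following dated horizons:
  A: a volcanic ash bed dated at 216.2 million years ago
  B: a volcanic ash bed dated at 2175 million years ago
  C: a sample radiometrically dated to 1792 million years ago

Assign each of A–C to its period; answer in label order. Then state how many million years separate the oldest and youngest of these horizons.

A: 216.2 Ma lies in 251.902–201.4 Ma, so Triassic.
B: 2175 Ma lies in 2300–2050 Ma, so Rhyacian.
C: 1792 Ma lies in 1800–1600 Ma, so Statherian.
Oldest = 2175 Ma, youngest = 216.2 Ma → span 1958.8 Myr.

A — Triassic; B — Rhyacian; C — Statherian; span 1958.8 million years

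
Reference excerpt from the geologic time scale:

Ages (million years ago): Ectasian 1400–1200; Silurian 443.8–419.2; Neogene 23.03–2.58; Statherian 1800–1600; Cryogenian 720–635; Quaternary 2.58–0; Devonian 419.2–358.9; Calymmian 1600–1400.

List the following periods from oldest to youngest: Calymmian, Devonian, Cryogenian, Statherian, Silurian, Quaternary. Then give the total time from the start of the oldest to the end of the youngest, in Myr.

Statherian → Calymmian → Cryogenian → Silurian → Devonian → Quaternary; total span 1800 Myr

Start ages (Ma): Statherian 1800, Calymmian 1600, Cryogenian 720, Silurian 443.8, Devonian 419.2, Quaternary 2.58.
Ordered oldest to youngest: Statherian, Calymmian, Cryogenian, Silurian, Devonian, Quaternary.
Span = 1800 − 0 = 1800 Myr.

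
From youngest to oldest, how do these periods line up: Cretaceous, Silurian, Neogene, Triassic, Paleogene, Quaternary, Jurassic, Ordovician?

Quaternary, Neogene, Paleogene, Cretaceous, Jurassic, Triassic, Silurian, Ordovician

Era membership (oldest first within each) — Paleozoic: Ordovician, Silurian; Mesozoic: Triassic, Jurassic, Cretaceous; Cenozoic: Paleogene, Neogene, Quaternary. Paleozoic precedes Mesozoic, which precedes Cenozoic. Concatenating the groups in that era order and then reversing gives youngest to oldest.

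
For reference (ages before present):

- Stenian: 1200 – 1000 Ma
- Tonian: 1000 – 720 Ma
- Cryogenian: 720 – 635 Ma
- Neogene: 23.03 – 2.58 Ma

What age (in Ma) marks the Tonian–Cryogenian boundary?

720 Ma

The Tonian ends and the Cryogenian begins at 720 Ma.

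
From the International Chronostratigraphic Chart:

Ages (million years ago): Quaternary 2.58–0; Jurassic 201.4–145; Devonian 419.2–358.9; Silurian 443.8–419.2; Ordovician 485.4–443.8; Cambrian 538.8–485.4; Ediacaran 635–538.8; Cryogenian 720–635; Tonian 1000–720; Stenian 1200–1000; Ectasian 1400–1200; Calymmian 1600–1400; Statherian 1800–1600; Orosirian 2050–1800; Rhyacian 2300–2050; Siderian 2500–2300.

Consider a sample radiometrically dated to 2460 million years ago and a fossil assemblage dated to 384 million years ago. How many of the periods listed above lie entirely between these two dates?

12

The older date is 2460 Ma and the younger is 384 Ma.
Periods with start < 2460 and end > 384 Ma: Rhyacian (2300–2050), Orosirian (2050–1800), Statherian (1800–1600), Calymmian (1600–1400), Ectasian (1400–1200), Stenian (1200–1000), Tonian (1000–720), Cryogenian (720–635), Ediacaran (635–538.8), Cambrian (538.8–485.4), Ordovician (485.4–443.8), Silurian (443.8–419.2).
That is 12 complete periods.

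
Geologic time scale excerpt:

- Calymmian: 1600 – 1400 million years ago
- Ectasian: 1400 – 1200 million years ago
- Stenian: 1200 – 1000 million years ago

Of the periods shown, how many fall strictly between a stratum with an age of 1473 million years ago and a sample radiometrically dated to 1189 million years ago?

1473 Ma sits inside the Calymmian (1600–1400) and 1189 Ma inside the Stenian (1200–1000); neither of those is wholly between the two dates.
The listed periods lying completely between them are Ectasian — 1 in all.

1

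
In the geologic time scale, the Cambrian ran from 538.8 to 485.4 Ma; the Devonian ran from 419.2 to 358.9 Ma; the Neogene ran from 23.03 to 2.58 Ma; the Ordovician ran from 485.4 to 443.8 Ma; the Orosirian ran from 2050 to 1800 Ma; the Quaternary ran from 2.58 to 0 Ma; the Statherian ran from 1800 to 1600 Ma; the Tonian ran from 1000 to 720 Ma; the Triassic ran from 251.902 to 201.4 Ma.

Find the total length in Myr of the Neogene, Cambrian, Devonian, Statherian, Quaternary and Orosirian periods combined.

586.73 million years

Duration is start − end for each: (23.03 − 2.58) + (538.8 − 485.4) + (419.2 − 358.9) + (1800 − 1600) + (2.58 − 0) + (2050 − 1800).
That is 20.45 + 53.4 + 60.3 + 200 + 2.58 + 250, which totals 586.73 million years.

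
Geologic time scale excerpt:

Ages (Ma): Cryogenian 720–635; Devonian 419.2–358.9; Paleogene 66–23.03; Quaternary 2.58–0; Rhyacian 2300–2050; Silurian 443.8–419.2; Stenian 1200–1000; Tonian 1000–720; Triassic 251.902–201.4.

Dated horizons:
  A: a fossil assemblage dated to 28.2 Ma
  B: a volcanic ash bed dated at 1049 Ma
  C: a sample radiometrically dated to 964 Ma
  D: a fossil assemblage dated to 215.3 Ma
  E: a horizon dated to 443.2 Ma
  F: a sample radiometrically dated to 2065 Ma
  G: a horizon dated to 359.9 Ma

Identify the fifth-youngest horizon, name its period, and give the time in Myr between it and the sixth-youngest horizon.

C, in the Tonian; 85 million years to B

Sorted youngest-first by Ma: A (28.2), D (215.3), G (359.9), E (443.2), C (964), B (1049), F (2065).
The fifth youngest is C at 964 Ma, which lies in 1000–720 Ma: the Tonian.
The sixth youngest is B at 1049 Ma; separation = |964 − 1049| = 85 Myr.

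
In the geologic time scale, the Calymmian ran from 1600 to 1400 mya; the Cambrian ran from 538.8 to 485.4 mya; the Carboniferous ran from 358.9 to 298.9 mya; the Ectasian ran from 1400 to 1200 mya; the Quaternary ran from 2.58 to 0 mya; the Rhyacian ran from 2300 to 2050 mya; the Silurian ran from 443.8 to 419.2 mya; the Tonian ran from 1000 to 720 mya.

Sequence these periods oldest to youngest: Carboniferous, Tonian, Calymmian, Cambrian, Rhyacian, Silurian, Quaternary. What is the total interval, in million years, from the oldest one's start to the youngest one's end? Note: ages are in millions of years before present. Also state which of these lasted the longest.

Rhyacian → Calymmian → Tonian → Cambrian → Silurian → Carboniferous → Quaternary; total span 2300 Myr; longest is Tonian

From the excerpt: Carboniferous 358.9–298.9; Tonian 1000–720; Calymmian 1600–1400; Cambrian 538.8–485.4; Rhyacian 2300–2050; Silurian 443.8–419.2; Quaternary 2.58–0 (Ma).
Larger Ma is earlier, so the oldest is Rhyacian and the youngest is Quaternary; oldest to youngest: Rhyacian, Calymmian, Tonian, Cambrian, Silurian, Carboniferous, Quaternary.
Oldest start 2300 minus youngest end 0 gives 2300 Myr overall.
Individual lengths (start − end): Calymmian 200; Carboniferous 60; Rhyacian 250; Cambrian 53.4; Tonian 280; Quaternary 2.58; Silurian 24.6. The largest is Tonian at 280 Myr.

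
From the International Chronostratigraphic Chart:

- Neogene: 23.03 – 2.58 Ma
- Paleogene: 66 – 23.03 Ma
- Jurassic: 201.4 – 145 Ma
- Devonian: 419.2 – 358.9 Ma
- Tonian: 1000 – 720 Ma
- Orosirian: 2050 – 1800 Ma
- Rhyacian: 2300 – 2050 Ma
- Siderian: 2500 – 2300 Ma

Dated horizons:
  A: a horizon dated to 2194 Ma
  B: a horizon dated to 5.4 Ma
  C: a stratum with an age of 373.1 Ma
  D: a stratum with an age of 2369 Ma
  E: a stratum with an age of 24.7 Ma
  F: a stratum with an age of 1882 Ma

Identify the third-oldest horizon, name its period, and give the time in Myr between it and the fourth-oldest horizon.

Larger Ma means older, so oldest first: D 2369 > A 2194 > F 1882 > C 373.1 > E 24.7 > B 5.4.
Counting 3 along gives F (1882 Ma); the excerpt puts that inside the Orosirian, 2050–1800 Ma.
Next in line is C (373.1 Ma), and 1882 − 373.1 = 1508.9 Myr.

F, in the Orosirian; 1508.9 million years to C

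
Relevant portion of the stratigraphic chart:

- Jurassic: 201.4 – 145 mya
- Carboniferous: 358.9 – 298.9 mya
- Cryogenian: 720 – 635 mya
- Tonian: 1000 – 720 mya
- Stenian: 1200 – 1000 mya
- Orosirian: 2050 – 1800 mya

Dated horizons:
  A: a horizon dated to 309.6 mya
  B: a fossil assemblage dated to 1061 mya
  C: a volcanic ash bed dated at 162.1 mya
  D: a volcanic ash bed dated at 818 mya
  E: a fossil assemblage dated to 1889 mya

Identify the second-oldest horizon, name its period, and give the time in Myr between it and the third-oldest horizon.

B, in the Stenian; 243 million years to D

Sorted oldest-first by Ma: E (1889), B (1061), D (818), A (309.6), C (162.1).
The second oldest is B at 1061 Ma, which lies in 1200–1000 Ma: the Stenian.
The third oldest is D at 818 Ma; separation = |1061 − 818| = 243 Myr.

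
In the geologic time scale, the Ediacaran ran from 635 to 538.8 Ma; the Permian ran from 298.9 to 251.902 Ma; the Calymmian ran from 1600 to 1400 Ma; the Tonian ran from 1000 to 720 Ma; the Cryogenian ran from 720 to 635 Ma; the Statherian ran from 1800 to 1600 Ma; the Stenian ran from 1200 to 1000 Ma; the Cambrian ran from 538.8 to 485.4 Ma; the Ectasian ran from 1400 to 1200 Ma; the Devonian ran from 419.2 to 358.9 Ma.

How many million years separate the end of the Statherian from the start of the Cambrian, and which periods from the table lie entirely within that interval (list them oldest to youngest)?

1061.2 million years; Calymmian, Ectasian, Stenian, Tonian, Cryogenian, Ediacaran

End of Statherian = 1600 Ma; start of Cambrian = 538.8 Ma.
Gap = 1600 − 538.8 = 1061.2 Myr.
Periods wholly inside 1600–538.8 Ma: Calymmian (1600–1400), Ectasian (1400–1200), Stenian (1200–1000), Tonian (1000–720), Cryogenian (720–635), Ediacaran (635–538.8).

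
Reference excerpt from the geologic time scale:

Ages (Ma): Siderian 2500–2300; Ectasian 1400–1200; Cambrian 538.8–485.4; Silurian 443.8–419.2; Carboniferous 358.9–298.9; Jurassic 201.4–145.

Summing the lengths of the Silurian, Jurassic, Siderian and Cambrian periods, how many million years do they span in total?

334.4 million years

Each duration: Silurian = 24.6; Jurassic = 56.4; Siderian = 200; Cambrian = 53.4.
Sum: 24.6 + 56.4 + 200 + 53.4 = 334.4 Myr.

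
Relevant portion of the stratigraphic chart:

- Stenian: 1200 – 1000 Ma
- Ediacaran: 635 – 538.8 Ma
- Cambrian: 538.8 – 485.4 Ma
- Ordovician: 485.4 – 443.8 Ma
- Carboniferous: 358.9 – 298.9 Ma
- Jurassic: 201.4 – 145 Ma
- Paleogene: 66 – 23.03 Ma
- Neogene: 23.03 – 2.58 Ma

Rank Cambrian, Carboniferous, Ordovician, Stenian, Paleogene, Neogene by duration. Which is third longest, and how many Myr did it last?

Cambrian, 53.4 million years

Durations: Cambrian 53.4; Carboniferous 60; Ordovician 41.6; Stenian 200; Paleogene 42.97; Neogene 20.45 Myr.
Sorted longest-first: Stenian (200), Carboniferous (60), Cambrian (53.4), Paleogene (42.97), Ordovician (41.6), Neogene (20.45).
The third longest is Cambrian at 53.4 Myr.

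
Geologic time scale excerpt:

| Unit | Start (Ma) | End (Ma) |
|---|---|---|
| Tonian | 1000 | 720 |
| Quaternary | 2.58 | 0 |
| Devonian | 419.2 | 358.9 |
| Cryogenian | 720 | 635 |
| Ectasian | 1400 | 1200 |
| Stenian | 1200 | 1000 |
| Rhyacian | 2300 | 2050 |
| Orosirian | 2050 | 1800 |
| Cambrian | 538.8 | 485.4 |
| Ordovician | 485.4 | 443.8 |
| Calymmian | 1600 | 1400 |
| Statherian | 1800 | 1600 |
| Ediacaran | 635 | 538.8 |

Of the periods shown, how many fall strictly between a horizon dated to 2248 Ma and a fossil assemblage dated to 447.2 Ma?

9

2248 Ma sits inside the Rhyacian (2300–2050) and 447.2 Ma inside the Ordovician (485.4–443.8); neither of those is wholly between the two dates.
The listed periods lying completely between them are Orosirian, Statherian, Calymmian, Ectasian, Stenian, Tonian, Cryogenian, Ediacaran, Cambrian — 9 in all.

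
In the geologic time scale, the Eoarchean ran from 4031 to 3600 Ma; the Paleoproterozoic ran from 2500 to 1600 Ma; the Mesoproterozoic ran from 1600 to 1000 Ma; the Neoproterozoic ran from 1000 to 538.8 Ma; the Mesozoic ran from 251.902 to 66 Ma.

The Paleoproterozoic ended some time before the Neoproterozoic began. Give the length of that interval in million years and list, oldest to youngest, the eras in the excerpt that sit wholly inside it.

End of Paleoproterozoic = 1600 Ma; start of Neoproterozoic = 1000 Ma.
Gap = 1600 − 1000 = 600 Myr.
Eras wholly inside 1600–1000 Ma: Mesoproterozoic (1600–1000).

600 million years; Mesoproterozoic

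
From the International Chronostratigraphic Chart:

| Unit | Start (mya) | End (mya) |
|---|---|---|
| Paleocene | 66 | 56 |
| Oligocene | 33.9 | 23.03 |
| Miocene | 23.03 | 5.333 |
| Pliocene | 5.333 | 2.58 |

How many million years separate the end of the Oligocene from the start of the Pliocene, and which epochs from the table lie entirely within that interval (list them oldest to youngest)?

The Oligocene closes at 23.03 Ma and the Pliocene opens at 5.333 Ma, so the interval is 23.03 − 5.333 = 17.697 Myr.
An epoch fits inside if it starts at or after 23.03 Ma and ends at or before 5.333 Ma; oldest first that gives Miocene.

17.697 million years; Miocene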